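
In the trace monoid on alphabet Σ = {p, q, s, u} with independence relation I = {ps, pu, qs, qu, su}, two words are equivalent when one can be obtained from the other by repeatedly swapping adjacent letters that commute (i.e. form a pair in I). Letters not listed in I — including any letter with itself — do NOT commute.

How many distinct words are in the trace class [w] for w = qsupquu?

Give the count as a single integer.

140

drop 0:q onto floor
drop 1:s onto floor
drop 2:u onto floor
drop 3:p onto {0:q}
drop 4:q onto {3:p}
drop 5:u onto {2:u}
drop 6:u onto {5:u}
ground layer = {0:q, 1:s, 2:u}
drop-orders for the pieces not yet dropped (sum over which currently-grounded one goes next):
  1 to go: {1} 1  {4} 1  {6} 1
  2 to go: {1,4} 2  {1,6} 2  {3,4} 1  {4,6} 2  {5,6} 1
  3 to go: {0,3,4} 1  {1,3,4} 3  {1,4,6} 6  {1,5,6} 3  {2,5,6} 1  {3,4,6} 3  {4,5,6} 3
  4 to go: {0,1,3,4} 4  {0,3,4,6} 4  {1,2,5,6} 4  {1,3,4,6} 12  {1,4,5,6} 12  {2,4,5,6} 4  {3,4,5,6} 6
  5 to go: {0,1,3,4,6} 20  {0,3,4,5,6} 10  {1,2,4,5,6} 20  {1,3,4,5,6} 30  {2,3,4,5,6} 10
  if 0:q drops first: 60 orders
  if 1:s drops first: 20 orders
  if 2:u drops first: 60 orders
heap linearizations: 140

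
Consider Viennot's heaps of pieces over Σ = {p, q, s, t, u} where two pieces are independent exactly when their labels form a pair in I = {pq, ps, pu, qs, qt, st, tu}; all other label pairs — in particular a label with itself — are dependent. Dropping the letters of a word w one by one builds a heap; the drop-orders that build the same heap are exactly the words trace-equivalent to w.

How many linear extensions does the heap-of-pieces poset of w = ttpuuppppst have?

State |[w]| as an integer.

165

0(t) covers ∅
1(t) covers 0:t
2(p) covers 1:t
3(u) covers ∅
4(u) covers 3:u
5(p) covers 2:p
6(p) covers 5:p
7(p) covers 6:p
8(p) covers 7:p
9(s) covers 4:u
10(t) covers 8:p
floor of heap: 0:t, 3:u
completions by unplaced set U, small U first (add the entries for U minus each lowest piece of U):
  |U|=1: {9}:1  {10}:1
  |U|=2: {4,9}:1  {8,10}:1  {9,10}:2
  |U|=3: {3,4,9}:1  {4,9,10}:3  {7,8,10}:1  {8,9,10}:3
  |U|=4: {3,4,9,10}:4  {4,8,9,10}:6  {6,7,8,10}:1  {7,8,9,10}:4
  |U|=5: {3,4,8,9,10}:10  {4,7,8,9,10}:10  {5,6,7,8,10}:1  {6,7,8,9,10}:5
  |U|=6: {2,5,6,7,8,10}:1  {3,4,7,8,9,10}:20  {4,6,7,8,9,10}:15  {5,6,7,8,9,10}:6
  |U|=7: {1,2,5,6,7,8,10}:1  {2,5,6,7,8,9,10}:7  {3,4,6,7,8,9,10}:35  {4,5,6,7,8,9,10}:21
  |U|=8: {0,1,2,5,6,7,8,10}:1  {1,2,5,6,7,8,9,10}:8  {2,4,5,6,7,8,9,10}:28  {3,4,5,6,7,8,9,10}:56
  |U|=9: {0,1,2,5,6,7,8,9,10}:9  {1,2,4,5,6,7,8,9,10}:36  {2,3,4,5,6,7,8,9,10}:84
  start at 0(t): 120
  start at 3(u): 45
sum over floor = 165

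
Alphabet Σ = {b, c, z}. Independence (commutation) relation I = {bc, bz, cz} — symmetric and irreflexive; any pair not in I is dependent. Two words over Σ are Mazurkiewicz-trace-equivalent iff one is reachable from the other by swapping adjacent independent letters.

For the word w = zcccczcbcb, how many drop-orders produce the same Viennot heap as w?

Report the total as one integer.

drop 0:z onto floor
drop 1:c onto floor
drop 2:c onto {1:c}
drop 3:c onto {2:c}
drop 4:c onto {3:c}
drop 5:z onto {0:z}
drop 6:c onto {4:c}
drop 7:b onto floor
drop 8:c onto {6:c}
drop 9:b onto {7:b}
ground layer = {0:z, 1:c, 7:b}
drop-orders for the pieces not yet dropped (sum over which currently-grounded one goes next):
  1 to go: {5} 1  {8} 1  {9} 1
  2 to go: {0,5} 1  {5,8} 2  {5,9} 2  {6,8} 1  {7,9} 1  {8,9} 2
  3 to go: {0,5,8} 3  {0,5,9} 3  {4,6,8} 1  {5,6,8} 3  {5,7,9} 3  {5,8,9} 6  {6,8,9} 3  {7,8,9} 3
  4 to go: {0,5,6,8} 6  {0,5,7,9} 6  {0,5,8,9} 12  {3,4,6,8} 1  {4,5,6,8} 4  {4,6,8,9} 4  {5,6,8,9} 12  {5,7,8,9} 12  {6,7,8,9} 6
  5 to go: {0,4,5,6,8} 10  {0,5,6,8,9} 30  {0,5,7,8,9} 30  {2,3,4,6,8} 1  {3,4,5,6,8} 5  {3,4,6,8,9} 5  {4,5,6,8,9} 20  {4,6,7,8,9} 10  {5,6,7,8,9} 30
  6 to go: {0,3,4,5,6,8} 15  {0,4,5,6,8,9} 60  {0,5,6,7,8,9} 90  {1,2,3,4,6,8} 1  {2,3,4,5,6,8} 6  {2,3,4,6,8,9} 6  {3,4,5,6,8,9} 30  {3,4,6,7,8,9} 15  {4,5,6,7,8,9} 60
  7 to go: {0,2,3,4,5,6,8} 21  {0,3,4,5,6,8,9} 105  {0,4,5,6,7,8,9} 210  {1,2,3,4,5,6,8} 7  {1,2,3,4,6,8,9} 7  {2,3,4,5,6,8,9} 42  {2,3,4,6,7,8,9} 21  {3,4,5,6,7,8,9} 105
  8 to go: {0,1,2,3,4,5,6,8} 28  {0,2,3,4,5,6,8,9} 168  {0,3,4,5,6,7,8,9} 420  {1,2,3,4,5,6,8,9} 56  {1,2,3,4,6,7,8,9} 28  {2,3,4,5,6,7,8,9} 168
  if 0:z drops first: 252 orders
  if 1:c drops first: 756 orders
  if 7:b drops first: 252 orders
heap linearizations: 1260

1260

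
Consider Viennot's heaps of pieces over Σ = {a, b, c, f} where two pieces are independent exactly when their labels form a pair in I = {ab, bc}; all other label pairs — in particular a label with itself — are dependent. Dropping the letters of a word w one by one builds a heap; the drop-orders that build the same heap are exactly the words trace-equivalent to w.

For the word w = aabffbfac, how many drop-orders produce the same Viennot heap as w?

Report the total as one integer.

3

piece 0:a — minimal
piece 1:a rests on {0:a}
piece 2:b — minimal
piece 3:f rests on {1:a, 2:b}
piece 4:f rests on {3:f}
piece 5:b rests on {4:f}
piece 6:f rests on {5:b}
piece 7:a rests on {6:f}
piece 8:c rests on {7:a}
minimal pieces: {0:a, 2:b}
ways to finish when only these pieces remain (= sum over removing one remaining piece with nothing left below it):
  1 left: {8}→1
  2 left: {7,8}→1
  3 left: {6,7,8}→1
  4 left: {5,6,7,8}→1
  5 left: {4,5,6,7,8}→1
  6 left: {3,4,5,6,7,8}→1
  7 left: {1,3,4,5,6,7,8}→1  {2,3,4,5,6,7,8}→1
  placing 0:a first → 2 extensions
  placing 2:b first → 1 extensions
total linear extensions = 3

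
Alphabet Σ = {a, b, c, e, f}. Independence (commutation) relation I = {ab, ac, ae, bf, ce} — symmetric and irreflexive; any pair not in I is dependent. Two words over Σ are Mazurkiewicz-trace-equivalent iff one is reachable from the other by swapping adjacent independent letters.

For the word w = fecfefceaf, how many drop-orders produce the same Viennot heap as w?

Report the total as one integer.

12

piece 0:f — minimal
piece 1:e rests on {0:f}
piece 2:c rests on {0:f}
piece 3:f rests on {1:e, 2:c}
piece 4:e rests on {3:f}
piece 5:f rests on {4:e}
piece 6:c rests on {5:f}
piece 7:e rests on {5:f}
piece 8:a rests on {5:f}
piece 9:f rests on {6:c, 7:e, 8:a}
minimal pieces: {0:f}
ways to finish when only these pieces remain (= sum over removing one remaining piece with nothing left below it):
  1 left: {9}→1
  2 left: {6,9}→1  {7,9}→1  {8,9}→1
  3 left: {6,7,9}→2  {6,8,9}→2  {7,8,9}→2
  4 left: {6,7,8,9}→6
  5 left: {5,6,7,8,9}→6
  6 left: {4,5,6,7,8,9}→6
  7 left: {3,4,5,6,7,8,9}→6
  8 left: {1,3,4,5,6,7,8,9}→6  {2,3,4,5,6,7,8,9}→6
  placing 0:f first → 12 extensions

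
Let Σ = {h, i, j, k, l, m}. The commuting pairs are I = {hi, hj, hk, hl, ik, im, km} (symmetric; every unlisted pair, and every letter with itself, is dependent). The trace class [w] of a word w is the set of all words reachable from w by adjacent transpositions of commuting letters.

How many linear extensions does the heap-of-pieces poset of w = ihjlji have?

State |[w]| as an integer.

6

#0=i has no predecessor
#1=h has no predecessor
#2=j depends on [0:i]
#3=l depends on [2:j]
#4=j depends on [3:l]
#5=i depends on [4:j]
sources: [0:i, 1:h]
N(rest) = Σ N(rest − s) over sources s of rest; N(one piece) = 1:
  size 1 → [1]=1  [5]=1
  size 2 → [1,5]=2  [4,5]=1
  size 3 → [1,4,5]=3  [3,4,5]=1
  size 4 → [1,3,4,5]=4  [2,3,4,5]=1
  first=0(i) contributes 5
  first=1(h) contributes 1
|[w]| = 6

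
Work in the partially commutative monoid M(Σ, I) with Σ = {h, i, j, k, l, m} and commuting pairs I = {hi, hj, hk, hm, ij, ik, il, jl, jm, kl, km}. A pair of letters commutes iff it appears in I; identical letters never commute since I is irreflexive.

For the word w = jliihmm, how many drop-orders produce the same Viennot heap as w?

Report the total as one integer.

84

0(j) covers ∅
1(l) covers ∅
2(i) covers ∅
3(i) covers 2:i
4(h) covers 1:l
5(m) covers 1:l, 3:i
6(m) covers 5:m
floor of heap: 0:j, 1:l, 2:i
completions by unplaced set U, small U first (add the entries for U minus each lowest piece of U):
  |U|=1: {0}:1  {4}:1  {6}:1
  |U|=2: {0,4}:2  {0,6}:2  {4,6}:2  {5,6}:1
  |U|=3: {0,4,6}:6  {0,5,6}:3  {3,5,6}:1  {4,5,6}:3
  |U|=4: {0,3,5,6}:4  {0,4,5,6}:12  {1,4,5,6}:3  {2,3,5,6}:1  {3,4,5,6}:4
  |U|=5: {0,1,4,5,6}:15  {0,2,3,5,6}:5  {0,3,4,5,6}:20  {1,3,4,5,6}:7  {2,3,4,5,6}:5
  start at 0(j): 12
  start at 1(l): 30
  start at 2(i): 42
sum over floor = 84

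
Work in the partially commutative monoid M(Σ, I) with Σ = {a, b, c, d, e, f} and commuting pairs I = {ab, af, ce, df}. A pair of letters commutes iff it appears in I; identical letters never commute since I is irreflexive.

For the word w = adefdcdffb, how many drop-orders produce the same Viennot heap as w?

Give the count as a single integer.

6

drop 0:a onto floor
drop 1:d onto {0:a}
drop 2:e onto {1:d}
drop 3:f onto {2:e}
drop 4:d onto {2:e}
drop 5:c onto {3:f, 4:d}
drop 6:d onto {5:c}
drop 7:f onto {5:c}
drop 8:f onto {7:f}
drop 9:b onto {6:d, 8:f}
ground layer = {0:a}
drop-orders for the pieces not yet dropped (sum over which currently-grounded one goes next):
  1 to go: {9} 1
  2 to go: {6,9} 1  {8,9} 1
  3 to go: {6,8,9} 2  {7,8,9} 1
  4 to go: {6,7,8,9} 3
  5 to go: {5,6,7,8,9} 3
  6 to go: {3,5,6,7,8,9} 3  {4,5,6,7,8,9} 3
  7 to go: {3,4,5,6,7,8,9} 6
  8 to go: {2,3,4,5,6,7,8,9} 6
  if 0:a drops first: 6 orders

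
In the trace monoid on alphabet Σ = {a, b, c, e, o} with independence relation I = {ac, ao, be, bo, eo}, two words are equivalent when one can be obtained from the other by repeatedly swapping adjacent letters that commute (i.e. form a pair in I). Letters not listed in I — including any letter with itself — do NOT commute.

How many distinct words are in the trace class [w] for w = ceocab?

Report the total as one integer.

5

#0=c has no predecessor
#1=e depends on [0:c]
#2=o depends on [0:c]
#3=c depends on [1:e, 2:o]
#4=a depends on [1:e]
#5=b depends on [3:c, 4:a]
sources: [0:c]
N(rest) = Σ N(rest − s) over sources s of rest; N(one piece) = 1:
  size 1 → [5]=1
  size 2 → [3,5]=1  [4,5]=1
  size 3 → [2,3,5]=1  [3,4,5]=2
  size 4 → [1,3,4,5]=2  [2,3,4,5]=3
  first=0(c) contributes 5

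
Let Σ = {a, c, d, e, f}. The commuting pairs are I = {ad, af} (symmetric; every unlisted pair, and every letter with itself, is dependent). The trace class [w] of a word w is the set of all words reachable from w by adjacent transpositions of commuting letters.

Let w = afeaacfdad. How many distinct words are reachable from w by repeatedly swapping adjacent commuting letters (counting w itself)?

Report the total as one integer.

#0=a has no predecessor
#1=f has no predecessor
#2=e depends on [0:a, 1:f]
#3=a depends on [2:e]
#4=a depends on [3:a]
#5=c depends on [4:a]
#6=f depends on [5:c]
#7=d depends on [6:f]
#8=a depends on [5:c]
#9=d depends on [7:d]
sources: [0:a, 1:f]
N(rest) = Σ N(rest − s) over sources s of rest; N(one piece) = 1:
  size 1 → [8]=1  [9]=1
  size 2 → [7,9]=1  [8,9]=2
  size 3 → [6,7,9]=1  [7,8,9]=3
  size 4 → [6,7,8,9]=4
  size 5 → [5,6,7,8,9]=4
  size 6 → [4,5,6,7,8,9]=4
  size 7 → [3,4,5,6,7,8,9]=4
  size 8 → [2,3,4,5,6,7,8,9]=4
  first=0(a) contributes 4
  first=1(f) contributes 4
|[w]| = 8

8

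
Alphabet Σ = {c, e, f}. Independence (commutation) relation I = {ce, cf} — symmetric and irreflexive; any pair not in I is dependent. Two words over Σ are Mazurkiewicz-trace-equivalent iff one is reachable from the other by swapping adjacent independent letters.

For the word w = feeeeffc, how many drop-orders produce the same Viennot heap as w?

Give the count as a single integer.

piece 0:f — minimal
piece 1:e rests on {0:f}
piece 2:e rests on {1:e}
piece 3:e rests on {2:e}
piece 4:e rests on {3:e}
piece 5:f rests on {4:e}
piece 6:f rests on {5:f}
piece 7:c — minimal
minimal pieces: {0:f, 7:c}
ways to finish when only these pieces remain (= sum over removing one remaining piece with nothing left below it):
  1 left: {6}→1  {7}→1
  2 left: {5,6}→1  {6,7}→2
  3 left: {4,5,6}→1  {5,6,7}→3
  4 left: {3,4,5,6}→1  {4,5,6,7}→4
  5 left: {2,3,4,5,6}→1  {3,4,5,6,7}→5
  6 left: {1,2,3,4,5,6}→1  {2,3,4,5,6,7}→6
  placing 0:f first → 7 extensions
  placing 7:c first → 1 extensions
total linear extensions = 8

8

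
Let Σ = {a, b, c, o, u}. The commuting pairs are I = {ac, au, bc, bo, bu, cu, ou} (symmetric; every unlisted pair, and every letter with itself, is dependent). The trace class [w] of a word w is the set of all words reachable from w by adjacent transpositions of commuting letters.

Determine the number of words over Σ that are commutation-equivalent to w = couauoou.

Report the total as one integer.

56

0(c) covers ∅
1(o) covers 0:c
2(u) covers ∅
3(a) covers 1:o
4(u) covers 2:u
5(o) covers 3:a
6(o) covers 5:o
7(u) covers 4:u
floor of heap: 0:c, 2:u
completions by unplaced set U, small U first (add the entries for U minus each lowest piece of U):
  |U|=1: {6}:1  {7}:1
  |U|=2: {4,7}:1  {5,6}:1  {6,7}:2
  |U|=3: {2,4,7}:1  {3,5,6}:1  {4,6,7}:3  {5,6,7}:3
  |U|=4: {1,3,5,6}:1  {2,4,6,7}:4  {3,5,6,7}:4  {4,5,6,7}:6
  |U|=5: {0,1,3,5,6}:1  {1,3,5,6,7}:5  {2,4,5,6,7}:10  {3,4,5,6,7}:10
  |U|=6: {0,1,3,5,6,7}:6  {1,3,4,5,6,7}:15  {2,3,4,5,6,7}:20
  start at 0(c): 35
  start at 2(u): 21
sum over floor = 56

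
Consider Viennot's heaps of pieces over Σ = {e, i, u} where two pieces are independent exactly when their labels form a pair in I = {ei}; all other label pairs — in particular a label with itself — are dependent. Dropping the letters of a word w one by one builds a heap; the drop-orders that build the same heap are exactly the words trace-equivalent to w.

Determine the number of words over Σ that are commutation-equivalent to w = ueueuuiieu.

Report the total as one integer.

drop 0:u onto floor
drop 1:e onto {0:u}
drop 2:u onto {1:e}
drop 3:e onto {2:u}
drop 4:u onto {3:e}
drop 5:u onto {4:u}
drop 6:i onto {5:u}
drop 7:i onto {6:i}
drop 8:e onto {5:u}
drop 9:u onto {7:i, 8:e}
ground layer = {0:u}
drop-orders for the pieces not yet dropped (sum over which currently-grounded one goes next):
  1 to go: {9} 1
  2 to go: {7,9} 1  {8,9} 1
  3 to go: {6,7,9} 1  {7,8,9} 2
  4 to go: {6,7,8,9} 3
  5 to go: {5,6,7,8,9} 3
  6 to go: {4,5,6,7,8,9} 3
  7 to go: {3,4,5,6,7,8,9} 3
  8 to go: {2,3,4,5,6,7,8,9} 3
  if 0:u drops first: 3 orders

3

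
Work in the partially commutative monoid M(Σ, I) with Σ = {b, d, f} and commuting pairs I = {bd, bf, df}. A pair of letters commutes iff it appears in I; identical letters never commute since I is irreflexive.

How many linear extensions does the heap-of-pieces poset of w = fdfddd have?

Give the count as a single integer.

drop 0:f onto floor
drop 1:d onto floor
drop 2:f onto {0:f}
drop 3:d onto {1:d}
drop 4:d onto {3:d}
drop 5:d onto {4:d}
ground layer = {0:f, 1:d}
drop-orders for the pieces not yet dropped (sum over which currently-grounded one goes next):
  1 to go: {2} 1  {5} 1
  2 to go: {0,2} 1  {2,5} 2  {4,5} 1
  3 to go: {0,2,5} 3  {2,4,5} 3  {3,4,5} 1
  4 to go: {0,2,4,5} 6  {1,3,4,5} 1  {2,3,4,5} 4
  if 0:f drops first: 5 orders
  if 1:d drops first: 10 orders
heap linearizations: 15

15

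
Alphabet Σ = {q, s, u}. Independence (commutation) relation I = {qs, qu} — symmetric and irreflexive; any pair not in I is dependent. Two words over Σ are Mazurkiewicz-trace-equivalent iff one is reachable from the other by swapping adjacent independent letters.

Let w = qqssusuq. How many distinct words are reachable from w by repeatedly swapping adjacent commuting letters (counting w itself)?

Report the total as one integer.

piece 0:q — minimal
piece 1:q rests on {0:q}
piece 2:s — minimal
piece 3:s rests on {2:s}
piece 4:u rests on {3:s}
piece 5:s rests on {4:u}
piece 6:u rests on {5:s}
piece 7:q rests on {1:q}
minimal pieces: {0:q, 2:s}
ways to finish when only these pieces remain (= sum over removing one remaining piece with nothing left below it):
  1 left: {6}→1  {7}→1
  2 left: {1,7}→1  {5,6}→1  {6,7}→2
  3 left: {0,1,7}→1  {1,6,7}→3  {4,5,6}→1  {5,6,7}→3
  4 left: {0,1,6,7}→4  {1,5,6,7}→6  {3,4,5,6}→1  {4,5,6,7}→4
  5 left: {0,1,5,6,7}→10  {1,4,5,6,7}→10  {2,3,4,5,6}→1  {3,4,5,6,7}→5
  6 left: {0,1,4,5,6,7}→20  {1,3,4,5,6,7}→15  {2,3,4,5,6,7}→6
  placing 0:q first → 21 extensions
  placing 2:s first → 35 extensions
total linear extensions = 56

56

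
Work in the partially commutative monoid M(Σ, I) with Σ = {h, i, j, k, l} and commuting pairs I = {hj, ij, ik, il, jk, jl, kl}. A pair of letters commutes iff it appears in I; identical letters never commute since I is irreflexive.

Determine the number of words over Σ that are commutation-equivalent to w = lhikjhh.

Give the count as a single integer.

0(l) covers ∅
1(h) covers 0:l
2(i) covers 1:h
3(k) covers 1:h
4(j) covers ∅
5(h) covers 2:i, 3:k
6(h) covers 5:h
floor of heap: 0:l, 4:j
completions by unplaced set U, small U first (add the entries for U minus each lowest piece of U):
  |U|=1: {4}:1  {6}:1
  |U|=2: {4,6}:2  {5,6}:1
  |U|=3: {2,5,6}:1  {3,5,6}:1  {4,5,6}:3
  |U|=4: {2,3,5,6}:2  {2,4,5,6}:4  {3,4,5,6}:4
  |U|=5: {1,2,3,5,6}:2  {2,3,4,5,6}:10
  start at 0(l): 12
  start at 4(j): 2
sum over floor = 14

14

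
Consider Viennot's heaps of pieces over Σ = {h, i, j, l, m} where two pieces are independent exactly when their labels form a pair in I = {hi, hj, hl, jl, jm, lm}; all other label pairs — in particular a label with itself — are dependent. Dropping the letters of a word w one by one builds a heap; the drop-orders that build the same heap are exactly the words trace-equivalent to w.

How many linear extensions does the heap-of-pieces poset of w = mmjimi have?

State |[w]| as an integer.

drop 0:m onto floor
drop 1:m onto {0:m}
drop 2:j onto floor
drop 3:i onto {1:m, 2:j}
drop 4:m onto {3:i}
drop 5:i onto {4:m}
ground layer = {0:m, 2:j}
drop-orders for the pieces not yet dropped (sum over which currently-grounded one goes next):
  1 to go: {5} 1
  2 to go: {4,5} 1
  3 to go: {3,4,5} 1
  4 to go: {1,3,4,5} 1  {2,3,4,5} 1
  if 0:m drops first: 2 orders
  if 2:j drops first: 1 orders
heap linearizations: 3

3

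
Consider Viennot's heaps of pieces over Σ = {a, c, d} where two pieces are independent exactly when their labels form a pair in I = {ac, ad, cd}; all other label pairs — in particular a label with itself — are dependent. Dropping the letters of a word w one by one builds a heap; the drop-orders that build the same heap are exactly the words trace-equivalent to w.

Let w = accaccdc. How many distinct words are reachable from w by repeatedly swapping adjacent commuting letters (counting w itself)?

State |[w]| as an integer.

168

drop 0:a onto floor
drop 1:c onto floor
drop 2:c onto {1:c}
drop 3:a onto {0:a}
drop 4:c onto {2:c}
drop 5:c onto {4:c}
drop 6:d onto floor
drop 7:c onto {5:c}
ground layer = {0:a, 1:c, 6:d}
drop-orders for the pieces not yet dropped (sum over which currently-grounded one goes next):
  1 to go: {3} 1  {6} 1  {7} 1
  2 to go: {0,3} 1  {3,6} 2  {3,7} 2  {5,7} 1  {6,7} 2
  3 to go: {0,3,6} 3  {0,3,7} 3  {3,5,7} 3  {3,6,7} 6  {4,5,7} 1  {5,6,7} 3
  4 to go: {0,3,5,7} 6  {0,3,6,7} 12  {2,4,5,7} 1  {3,4,5,7} 4  {3,5,6,7} 12  {4,5,6,7} 4
  5 to go: {0,3,4,5,7} 10  {0,3,5,6,7} 30  {1,2,4,5,7} 1  {2,3,4,5,7} 5  {2,4,5,6,7} 5  {3,4,5,6,7} 20
  6 to go: {0,2,3,4,5,7} 15  {0,3,4,5,6,7} 60  {1,2,3,4,5,7} 6  {1,2,4,5,6,7} 6  {2,3,4,5,6,7} 30
  if 0:a drops first: 42 orders
  if 1:c drops first: 105 orders
  if 6:d drops first: 21 orders
heap linearizations: 168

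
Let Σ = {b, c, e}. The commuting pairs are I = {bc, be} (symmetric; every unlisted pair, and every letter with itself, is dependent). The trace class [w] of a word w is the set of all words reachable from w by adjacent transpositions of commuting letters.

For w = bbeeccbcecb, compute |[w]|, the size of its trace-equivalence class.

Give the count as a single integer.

piece 0:b — minimal
piece 1:b rests on {0:b}
piece 2:e — minimal
piece 3:e rests on {2:e}
piece 4:c rests on {3:e}
piece 5:c rests on {4:c}
piece 6:b rests on {1:b}
piece 7:c rests on {5:c}
piece 8:e rests on {7:c}
piece 9:c rests on {8:e}
piece 10:b rests on {6:b}
minimal pieces: {0:b, 2:e}
ways to finish when only these pieces remain (= sum over removing one remaining piece with nothing left below it):
  1 left: {9}→1  {10}→1
  2 left: {6,10}→1  {8,9}→1  {9,10}→2
  3 left: {1,6,10}→1  {6,9,10}→3  {7,8,9}→1  {8,9,10}→3
  4 left: {0,1,6,10}→1  {1,6,9,10}→4  {5,7,8,9}→1  {6,8,9,10}→6  {7,8,9,10}→4
  5 left: {0,1,6,9,10}→5  {1,6,8,9,10}→10  {4,5,7,8,9}→1  {5,7,8,9,10}→5  {6,7,8,9,10}→10
  6 left: {0,1,6,8,9,10}→15  {1,6,7,8,9,10}→20  {3,4,5,7,8,9}→1  {4,5,7,8,9,10}→6  {5,6,7,8,9,10}→15
  7 left: {0,1,6,7,8,9,10}→35  {1,5,6,7,8,9,10}→35  {2,3,4,5,7,8,9}→1  {3,4,5,7,8,9,10}→7  {4,5,6,7,8,9,10}→21
  8 left: {0,1,5,6,7,8,9,10}→70  {1,4,5,6,7,8,9,10}→56  {2,3,4,5,7,8,9,10}→8  {3,4,5,6,7,8,9,10}→28
  9 left: {0,1,4,5,6,7,8,9,10}→126  {1,3,4,5,6,7,8,9,10}→84  {2,3,4,5,6,7,8,9,10}→36
  placing 0:b first → 120 extensions
  placing 2:e first → 210 extensions
total linear extensions = 330

330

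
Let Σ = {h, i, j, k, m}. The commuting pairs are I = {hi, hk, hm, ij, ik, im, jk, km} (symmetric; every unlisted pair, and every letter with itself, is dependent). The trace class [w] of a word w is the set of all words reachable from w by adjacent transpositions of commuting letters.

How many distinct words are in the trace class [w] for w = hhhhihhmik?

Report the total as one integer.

drop 0:h onto floor
drop 1:h onto {0:h}
drop 2:h onto {1:h}
drop 3:h onto {2:h}
drop 4:i onto floor
drop 5:h onto {3:h}
drop 6:h onto {5:h}
drop 7:m onto floor
drop 8:i onto {4:i}
drop 9:k onto floor
ground layer = {0:h, 4:i, 7:m, 9:k}
drop-orders for the pieces not yet dropped (sum over which currently-grounded one goes next):
  1 to go: {6} 1  {7} 1  {8} 1  {9} 1
  2 to go: {4,8} 1  {5,6} 1  {6,7} 2  {6,8} 2  {6,9} 2  {7,8} 2  {7,9} 2  {8,9} 2
  3 to go: {3,5,6} 1  {4,6,8} 3  {4,7,8} 3  {4,8,9} 3  {5,6,7} 3  {5,6,8} 3  {5,6,9} 3  {6,7,8} 6  {6,7,9} 6  {6,8,9} 6  {7,8,9} 6
  4 to go: {2,3,5,6} 1  {3,5,6,7} 4  {3,5,6,8} 4  {3,5,6,9} 4  {4,5,6,8} 6  {4,6,7,8} 12  {4,6,8,9} 12  {4,7,8,9} 12  {5,6,7,8} 12  {5,6,7,9} 12  {5,6,8,9} 12  {6,7,8,9} 24
  5 to go: {1,2,3,5,6} 1  {2,3,5,6,7} 5  {2,3,5,6,8} 5  {2,3,5,6,9} 5  {3,4,5,6,8} 10  {3,5,6,7,8} 20  {3,5,6,7,9} 20  {3,5,6,8,9} 20  {4,5,6,7,8} 30  {4,5,6,8,9} 30  {4,6,7,8,9} 60  {5,6,7,8,9} 60
  6 to go: {0,1,2,3,5,6} 1  {1,2,3,5,6,7} 6  {1,2,3,5,6,8} 6  {1,2,3,5,6,9} 6  {2,3,4,5,6,8} 15  {2,3,5,6,7,8} 30  {2,3,5,6,7,9} 30  {2,3,5,6,8,9} 30  {3,4,5,6,7,8} 60  {3,4,5,6,8,9} 60  {3,5,6,7,8,9} 120  {4,5,6,7,8,9} 180
  7 to go: {0,1,2,3,5,6,7} 7  {0,1,2,3,5,6,8} 7  {0,1,2,3,5,6,9} 7  {1,2,3,4,5,6,8} 21  {1,2,3,5,6,7,8} 42  {1,2,3,5,6,7,9} 42  {1,2,3,5,6,8,9} 42  {2,3,4,5,6,7,8} 105  {2,3,4,5,6,8,9} 105  {2,3,5,6,7,8,9} 210  {3,4,5,6,7,8,9} 420
  8 to go: {0,1,2,3,4,5,6,8} 28  {0,1,2,3,5,6,7,8} 56  {0,1,2,3,5,6,7,9} 56  {0,1,2,3,5,6,8,9} 56  {1,2,3,4,5,6,7,8} 168  {1,2,3,4,5,6,8,9} 168  {1,2,3,5,6,7,8,9} 336  {2,3,4,5,6,7,8,9} 840
  if 0:h drops first: 1512 orders
  if 4:i drops first: 504 orders
  if 7:m drops first: 252 orders
  if 9:k drops first: 252 orders
heap linearizations: 2520

2520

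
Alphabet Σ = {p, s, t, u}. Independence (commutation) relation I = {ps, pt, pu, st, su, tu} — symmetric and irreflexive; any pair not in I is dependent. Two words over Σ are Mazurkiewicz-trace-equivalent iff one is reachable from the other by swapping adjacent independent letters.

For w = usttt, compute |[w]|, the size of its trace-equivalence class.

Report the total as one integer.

20

0(u) covers ∅
1(s) covers ∅
2(t) covers ∅
3(t) covers 2:t
4(t) covers 3:t
floor of heap: 0:u, 1:s, 2:t
completions by unplaced set U, small U first (add the entries for U minus each lowest piece of U):
  |U|=1: {0}:1  {1}:1  {4}:1
  |U|=2: {0,1}:2  {0,4}:2  {1,4}:2  {3,4}:1
  |U|=3: {0,1,4}:6  {0,3,4}:3  {1,3,4}:3  {2,3,4}:1
  start at 0(u): 4
  start at 1(s): 4
  start at 2(t): 12
sum over floor = 20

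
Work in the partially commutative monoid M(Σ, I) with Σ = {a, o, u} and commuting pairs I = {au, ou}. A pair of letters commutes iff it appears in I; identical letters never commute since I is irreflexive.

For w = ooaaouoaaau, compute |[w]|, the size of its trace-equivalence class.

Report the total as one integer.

55

piece 0:o — minimal
piece 1:o rests on {0:o}
piece 2:a rests on {1:o}
piece 3:a rests on {2:a}
piece 4:o rests on {3:a}
piece 5:u — minimal
piece 6:o rests on {4:o}
piece 7:a rests on {6:o}
piece 8:a rests on {7:a}
piece 9:a rests on {8:a}
piece 10:u rests on {5:u}
minimal pieces: {0:o, 5:u}
ways to finish when only these pieces remain (= sum over removing one remaining piece with nothing left below it):
  1 left: {9}→1  {10}→1
  2 left: {5,10}→1  {8,9}→1  {9,10}→2
  3 left: {5,9,10}→3  {7,8,9}→1  {8,9,10}→3
  4 left: {5,8,9,10}→6  {6,7,8,9}→1  {7,8,9,10}→4
  5 left: {4,6,7,8,9}→1  {5,7,8,9,10}→10  {6,7,8,9,10}→5
  6 left: {3,4,6,7,8,9}→1  {4,6,7,8,9,10}→6  {5,6,7,8,9,10}→15
  7 left: {2,3,4,6,7,8,9}→1  {3,4,6,7,8,9,10}→7  {4,5,6,7,8,9,10}→21
  8 left: {1,2,3,4,6,7,8,9}→1  {2,3,4,6,7,8,9,10}→8  {3,4,5,6,7,8,9,10}→28
  9 left: {0,1,2,3,4,6,7,8,9}→1  {1,2,3,4,6,7,8,9,10}→9  {2,3,4,5,6,7,8,9,10}→36
  placing 0:o first → 45 extensions
  placing 5:u first → 10 extensions
total linear extensions = 55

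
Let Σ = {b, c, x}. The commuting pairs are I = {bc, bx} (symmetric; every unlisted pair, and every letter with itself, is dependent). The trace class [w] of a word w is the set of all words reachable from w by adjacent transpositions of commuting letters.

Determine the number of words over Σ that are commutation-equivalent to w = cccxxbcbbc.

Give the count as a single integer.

drop 0:c onto floor
drop 1:c onto {0:c}
drop 2:c onto {1:c}
drop 3:x onto {2:c}
drop 4:x onto {3:x}
drop 5:b onto floor
drop 6:c onto {4:x}
drop 7:b onto {5:b}
drop 8:b onto {7:b}
drop 9:c onto {6:c}
ground layer = {0:c, 5:b}
drop-orders for the pieces not yet dropped (sum over which currently-grounded one goes next):
  1 to go: {8} 1  {9} 1
  2 to go: {6,9} 1  {7,8} 1  {8,9} 2
  3 to go: {4,6,9} 1  {5,7,8} 1  {6,8,9} 3  {7,8,9} 3
  4 to go: {3,4,6,9} 1  {4,6,8,9} 4  {5,7,8,9} 4  {6,7,8,9} 6
  5 to go: {2,3,4,6,9} 1  {3,4,6,8,9} 5  {4,6,7,8,9} 10  {5,6,7,8,9} 10
  6 to go: {1,2,3,4,6,9} 1  {2,3,4,6,8,9} 6  {3,4,6,7,8,9} 15  {4,5,6,7,8,9} 20
  7 to go: {0,1,2,3,4,6,9} 1  {1,2,3,4,6,8,9} 7  {2,3,4,6,7,8,9} 21  {3,4,5,6,7,8,9} 35
  8 to go: {0,1,2,3,4,6,8,9} 8  {1,2,3,4,6,7,8,9} 28  {2,3,4,5,6,7,8,9} 56
  if 0:c drops first: 84 orders
  if 5:b drops first: 36 orders
heap linearizations: 120

120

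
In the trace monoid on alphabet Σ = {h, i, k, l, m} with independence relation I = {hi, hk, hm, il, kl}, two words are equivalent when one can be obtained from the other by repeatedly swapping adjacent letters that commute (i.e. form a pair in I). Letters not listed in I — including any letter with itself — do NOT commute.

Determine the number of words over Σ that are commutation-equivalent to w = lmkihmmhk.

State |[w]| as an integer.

28

piece 0:l — minimal
piece 1:m rests on {0:l}
piece 2:k rests on {1:m}
piece 3:i rests on {2:k}
piece 4:h rests on {0:l}
piece 5:m rests on {3:i}
piece 6:m rests on {5:m}
piece 7:h rests on {4:h}
piece 8:k rests on {6:m}
minimal pieces: {0:l}
ways to finish when only these pieces remain (= sum over removing one remaining piece with nothing left below it):
  1 left: {7}→1  {8}→1
  2 left: {4,7}→1  {6,8}→1  {7,8}→2
  3 left: {4,7,8}→3  {5,6,8}→1  {6,7,8}→3
  4 left: {3,5,6,8}→1  {4,6,7,8}→6  {5,6,7,8}→4
  5 left: {2,3,5,6,8}→1  {3,5,6,7,8}→5  {4,5,6,7,8}→10
  6 left: {1,2,3,5,6,8}→1  {2,3,5,6,7,8}→6  {3,4,5,6,7,8}→15
  7 left: {1,2,3,5,6,7,8}→7  {2,3,4,5,6,7,8}→21
  placing 0:l first → 28 extensions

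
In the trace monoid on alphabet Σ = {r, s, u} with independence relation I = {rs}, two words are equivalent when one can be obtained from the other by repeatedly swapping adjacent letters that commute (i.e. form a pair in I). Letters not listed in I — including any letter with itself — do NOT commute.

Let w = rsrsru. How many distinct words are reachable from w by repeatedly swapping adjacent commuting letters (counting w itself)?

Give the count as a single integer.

10

drop 0:r onto floor
drop 1:s onto floor
drop 2:r onto {0:r}
drop 3:s onto {1:s}
drop 4:r onto {2:r}
drop 5:u onto {3:s, 4:r}
ground layer = {0:r, 1:s}
drop-orders for the pieces not yet dropped (sum over which currently-grounded one goes next):
  1 to go: {5} 1
  2 to go: {3,5} 1  {4,5} 1
  3 to go: {1,3,5} 1  {2,4,5} 1  {3,4,5} 2
  4 to go: {0,2,4,5} 1  {1,3,4,5} 3  {2,3,4,5} 3
  if 0:r drops first: 6 orders
  if 1:s drops first: 4 orders
heap linearizations: 10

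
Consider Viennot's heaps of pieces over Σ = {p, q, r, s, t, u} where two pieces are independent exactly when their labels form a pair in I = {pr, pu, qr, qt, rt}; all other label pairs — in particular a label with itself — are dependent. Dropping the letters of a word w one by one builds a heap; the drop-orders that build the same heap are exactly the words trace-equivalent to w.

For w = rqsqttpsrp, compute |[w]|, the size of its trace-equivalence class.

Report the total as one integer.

drop 0:r onto floor
drop 1:q onto floor
drop 2:s onto {0:r, 1:q}
drop 3:q onto {2:s}
drop 4:t onto {2:s}
drop 5:t onto {4:t}
drop 6:p onto {3:q, 5:t}
drop 7:s onto {6:p}
drop 8:r onto {7:s}
drop 9:p onto {7:s}
ground layer = {0:r, 1:q}
drop-orders for the pieces not yet dropped (sum over which currently-grounded one goes next):
  1 to go: {8} 1  {9} 1
  2 to go: {8,9} 2
  3 to go: {7,8,9} 2
  4 to go: {6,7,8,9} 2
  5 to go: {3,6,7,8,9} 2  {5,6,7,8,9} 2
  6 to go: {3,5,6,7,8,9} 4  {4,5,6,7,8,9} 2
  7 to go: {3,4,5,6,7,8,9} 6
  8 to go: {2,3,4,5,6,7,8,9} 6
  if 0:r drops first: 6 orders
  if 1:q drops first: 6 orders
heap linearizations: 12

12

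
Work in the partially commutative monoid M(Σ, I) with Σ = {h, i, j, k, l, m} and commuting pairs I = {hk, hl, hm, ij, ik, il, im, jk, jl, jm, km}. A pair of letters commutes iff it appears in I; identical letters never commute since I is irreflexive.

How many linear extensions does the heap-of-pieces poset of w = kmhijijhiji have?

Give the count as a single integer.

0(k) covers ∅
1(m) covers ∅
2(h) covers ∅
3(i) covers 2:h
4(j) covers 2:h
5(i) covers 3:i
6(j) covers 4:j
7(h) covers 5:i, 6:j
8(i) covers 7:h
9(j) covers 7:h
10(i) covers 8:i
floor of heap: 0:k, 1:m, 2:h
completions by unplaced set U, small U first (add the entries for U minus each lowest piece of U):
  |U|=1: {0}:1  {1}:1  {9}:1  {10}:1
  |U|=2: {0,1}:2  {0,9}:2  {0,10}:2  {1,9}:2  {1,10}:2  {8,10}:1  {9,10}:2
  |U|=3: {0,1,9}:6  {0,1,10}:6  {0,8,10}:3  {0,9,10}:6  {1,8,10}:3  {1,9,10}:6  {8,9,10}:3
  |U|=4: {0,1,8,10}:12  {0,1,9,10}:24  {0,8,9,10}:12  {1,8,9,10}:12  {7,8,9,10}:3
  |U|=5: {0,1,8,9,10}:60  {0,7,8,9,10}:15  {1,7,8,9,10}:15  {5,7,8,9,10}:3  {6,7,8,9,10}:3
  |U|=6: {0,1,7,8,9,10}:90  {0,5,7,8,9,10}:18  {0,6,7,8,9,10}:18  {1,5,7,8,9,10}:18  {1,6,7,8,9,10}:18  {3,5,7,8,9,10}:3  {4,6,7,8,9,10}:3  {5,6,7,8,9,10}:6
  |U|=7: {0,1,5,7,8,9,10}:126  {0,1,6,7,8,9,10}:126  {0,3,5,7,8,9,10}:21  {0,4,6,7,8,9,10}:21  {0,5,6,7,8,9,10}:42  {1,3,5,7,8,9,10}:21  {1,4,6,7,8,9,10}:21  {1,5,6,7,8,9,10}:42  {3,5,6,7,8,9,10}:9  {4,5,6,7,8,9,10}:9
  |U|=8: {0,1,3,5,7,8,9,10}:168  {0,1,4,6,7,8,9,10}:168  {0,1,5,6,7,8,9,10}:336  {0,3,5,6,7,8,9,10}:72  {0,4,5,6,7,8,9,10}:72  {1,3,5,6,7,8,9,10}:72  {1,4,5,6,7,8,9,10}:72  {3,4,5,6,7,8,9,10}:18
  |U|=9: {0,1,3,5,6,7,8,9,10}:648  {0,1,4,5,6,7,8,9,10}:648  {0,3,4,5,6,7,8,9,10}:162  {1,3,4,5,6,7,8,9,10}:162  {2,3,4,5,6,7,8,9,10}:18
  start at 0(k): 180
  start at 1(m): 180
  start at 2(h): 1620
sum over floor = 1980

1980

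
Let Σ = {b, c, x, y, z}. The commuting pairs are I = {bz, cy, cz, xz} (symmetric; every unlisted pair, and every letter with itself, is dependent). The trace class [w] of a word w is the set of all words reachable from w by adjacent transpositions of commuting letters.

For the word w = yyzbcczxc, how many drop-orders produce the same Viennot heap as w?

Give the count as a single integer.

drop 0:y onto floor
drop 1:y onto {0:y}
drop 2:z onto {1:y}
drop 3:b onto {1:y}
drop 4:c onto {3:b}
drop 5:c onto {4:c}
drop 6:z onto {2:z}
drop 7:x onto {5:c}
drop 8:c onto {7:x}
ground layer = {0:y}
drop-orders for the pieces not yet dropped (sum over which currently-grounded one goes next):
  1 to go: {6} 1  {8} 1
  2 to go: {2,6} 1  {6,8} 2  {7,8} 1
  3 to go: {2,6,8} 3  {5,7,8} 1  {6,7,8} 3
  4 to go: {2,6,7,8} 6  {4,5,7,8} 1  {5,6,7,8} 4
  5 to go: {2,5,6,7,8} 10  {3,4,5,7,8} 1  {4,5,6,7,8} 5
  6 to go: {2,4,5,6,7,8} 15  {3,4,5,6,7,8} 6
  7 to go: {2,3,4,5,6,7,8} 21
  if 0:y drops first: 21 orders

21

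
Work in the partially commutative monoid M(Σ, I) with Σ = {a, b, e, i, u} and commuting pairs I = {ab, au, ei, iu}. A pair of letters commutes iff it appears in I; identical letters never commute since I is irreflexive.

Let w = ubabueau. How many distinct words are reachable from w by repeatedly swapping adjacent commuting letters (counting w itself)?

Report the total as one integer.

0(u) covers ∅
1(b) covers 0:u
2(a) covers ∅
3(b) covers 1:b
4(u) covers 3:b
5(e) covers 2:a, 4:u
6(a) covers 5:e
7(u) covers 5:e
floor of heap: 0:u, 2:a
completions by unplaced set U, small U first (add the entries for U minus each lowest piece of U):
  |U|=1: {6}:1  {7}:1
  |U|=2: {6,7}:2
  |U|=3: {5,6,7}:2
  |U|=4: {2,5,6,7}:2  {4,5,6,7}:2
  |U|=5: {2,4,5,6,7}:4  {3,4,5,6,7}:2
  |U|=6: {1,3,4,5,6,7}:2  {2,3,4,5,6,7}:6
  start at 0(u): 8
  start at 2(a): 2
sum over floor = 10

10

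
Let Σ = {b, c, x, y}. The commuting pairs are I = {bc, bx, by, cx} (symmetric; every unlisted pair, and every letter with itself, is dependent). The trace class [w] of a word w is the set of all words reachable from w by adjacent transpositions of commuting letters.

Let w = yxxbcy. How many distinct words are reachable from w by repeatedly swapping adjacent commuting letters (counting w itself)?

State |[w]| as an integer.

18

0(y) covers ∅
1(x) covers 0:y
2(x) covers 1:x
3(b) covers ∅
4(c) covers 0:y
5(y) covers 2:x, 4:c
floor of heap: 0:y, 3:b
completions by unplaced set U, small U first (add the entries for U minus each lowest piece of U):
  |U|=1: {3}:1  {5}:1
  |U|=2: {2,5}:1  {3,5}:2  {4,5}:1
  |U|=3: {1,2,5}:1  {2,3,5}:3  {2,4,5}:2  {3,4,5}:3
  |U|=4: {1,2,3,5}:4  {1,2,4,5}:3  {2,3,4,5}:8
  start at 0(y): 15
  start at 3(b): 3
sum over floor = 18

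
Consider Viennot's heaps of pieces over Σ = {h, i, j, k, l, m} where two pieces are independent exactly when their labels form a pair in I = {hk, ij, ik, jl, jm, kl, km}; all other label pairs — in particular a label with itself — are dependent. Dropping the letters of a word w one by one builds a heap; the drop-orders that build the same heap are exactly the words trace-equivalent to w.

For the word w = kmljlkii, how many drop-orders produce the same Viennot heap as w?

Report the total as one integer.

drop 0:k onto floor
drop 1:m onto floor
drop 2:l onto {1:m}
drop 3:j onto {0:k}
drop 4:l onto {2:l}
drop 5:k onto {3:j}
drop 6:i onto {4:l}
drop 7:i onto {6:i}
ground layer = {0:k, 1:m}
drop-orders for the pieces not yet dropped (sum over which currently-grounded one goes next):
  1 to go: {5} 1  {7} 1
  2 to go: {3,5} 1  {5,7} 2  {6,7} 1
  3 to go: {0,3,5} 1  {3,5,7} 3  {4,6,7} 1  {5,6,7} 3
  4 to go: {0,3,5,7} 4  {2,4,6,7} 1  {3,5,6,7} 6  {4,5,6,7} 4
  5 to go: {0,3,5,6,7} 10  {1,2,4,6,7} 1  {2,4,5,6,7} 5  {3,4,5,6,7} 10
  6 to go: {0,3,4,5,6,7} 20  {1,2,4,5,6,7} 6  {2,3,4,5,6,7} 15
  if 0:k drops first: 21 orders
  if 1:m drops first: 35 orders
heap linearizations: 56

56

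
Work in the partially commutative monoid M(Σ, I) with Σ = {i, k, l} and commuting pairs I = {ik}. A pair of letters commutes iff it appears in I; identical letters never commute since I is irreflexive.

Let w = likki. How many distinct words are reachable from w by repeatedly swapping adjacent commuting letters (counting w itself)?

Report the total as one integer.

drop 0:l onto floor
drop 1:i onto {0:l}
drop 2:k onto {0:l}
drop 3:k onto {2:k}
drop 4:i onto {1:i}
ground layer = {0:l}
drop-orders for the pieces not yet dropped (sum over which currently-grounded one goes next):
  1 to go: {3} 1  {4} 1
  2 to go: {1,4} 1  {2,3} 1  {3,4} 2
  3 to go: {1,3,4} 3  {2,3,4} 3
  if 0:l drops first: 6 orders

6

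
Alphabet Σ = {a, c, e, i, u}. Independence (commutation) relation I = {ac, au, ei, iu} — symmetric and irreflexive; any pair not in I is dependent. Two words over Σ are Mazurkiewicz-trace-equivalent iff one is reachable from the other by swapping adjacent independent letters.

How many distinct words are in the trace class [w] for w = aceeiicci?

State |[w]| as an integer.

piece 0:a — minimal
piece 1:c — minimal
piece 2:e rests on {0:a, 1:c}
piece 3:e rests on {2:e}
piece 4:i rests on {0:a, 1:c}
piece 5:i rests on {4:i}
piece 6:c rests on {3:e, 5:i}
piece 7:c rests on {6:c}
piece 8:i rests on {7:c}
minimal pieces: {0:a, 1:c}
ways to finish when only these pieces remain (= sum over removing one remaining piece with nothing left below it):
  1 left: {8}→1
  2 left: {7,8}→1
  3 left: {6,7,8}→1
  4 left: {3,6,7,8}→1  {5,6,7,8}→1
  5 left: {2,3,6,7,8}→1  {3,5,6,7,8}→2  {4,5,6,7,8}→1
  6 left: {2,3,5,6,7,8}→3  {3,4,5,6,7,8}→3
  7 left: {2,3,4,5,6,7,8}→6
  placing 0:a first → 6 extensions
  placing 1:c first → 6 extensions
total linear extensions = 12

12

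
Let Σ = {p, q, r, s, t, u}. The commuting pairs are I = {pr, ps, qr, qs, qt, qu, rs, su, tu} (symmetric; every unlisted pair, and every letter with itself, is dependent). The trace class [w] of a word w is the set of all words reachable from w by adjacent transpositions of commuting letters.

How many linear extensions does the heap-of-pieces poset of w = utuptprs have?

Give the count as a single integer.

18

drop 0:u onto floor
drop 1:t onto floor
drop 2:u onto {0:u}
drop 3:p onto {1:t, 2:u}
drop 4:t onto {3:p}
drop 5:p onto {4:t}
drop 6:r onto {4:t}
drop 7:s onto {4:t}
ground layer = {0:u, 1:t}
drop-orders for the pieces not yet dropped (sum over which currently-grounded one goes next):
  1 to go: {5} 1  {6} 1  {7} 1
  2 to go: {5,6} 2  {5,7} 2  {6,7} 2
  3 to go: {5,6,7} 6
  4 to go: {4,5,6,7} 6
  5 to go: {3,4,5,6,7} 6
  6 to go: {1,3,4,5,6,7} 6  {2,3,4,5,6,7} 6
  if 0:u drops first: 12 orders
  if 1:t drops first: 6 orders
heap linearizations: 18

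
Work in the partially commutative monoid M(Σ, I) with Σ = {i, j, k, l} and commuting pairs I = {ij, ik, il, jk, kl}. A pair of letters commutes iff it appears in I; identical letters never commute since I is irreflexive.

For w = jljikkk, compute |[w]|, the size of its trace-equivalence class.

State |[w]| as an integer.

#0=j has no predecessor
#1=l depends on [0:j]
#2=j depends on [1:l]
#3=i has no predecessor
#4=k has no predecessor
#5=k depends on [4:k]
#6=k depends on [5:k]
sources: [0:j, 3:i, 4:k]
N(rest) = Σ N(rest − s) over sources s of rest; N(one piece) = 1:
  size 1 → [2]=1  [3]=1  [6]=1
  size 2 → [1,2]=1  [2,3]=2  [2,6]=2  [3,6]=2  [5,6]=1
  size 3 → [0,1,2]=1  [1,2,3]=3  [1,2,6]=3  [2,3,6]=6  [2,5,6]=3  [3,5,6]=3  [4,5,6]=1
  size 4 → [0,1,2,3]=4  [0,1,2,6]=4  [1,2,3,6]=12  [1,2,5,6]=6  [2,3,5,6]=12  [2,4,5,6]=4  [3,4,5,6]=4
  size 5 → [0,1,2,3,6]=20  [0,1,2,5,6]=10  [1,2,3,5,6]=30  [1,2,4,5,6]=10  [2,3,4,5,6]=20
  first=0(j) contributes 60
  first=3(i) contributes 20
  first=4(k) contributes 60
|[w]| = 140

140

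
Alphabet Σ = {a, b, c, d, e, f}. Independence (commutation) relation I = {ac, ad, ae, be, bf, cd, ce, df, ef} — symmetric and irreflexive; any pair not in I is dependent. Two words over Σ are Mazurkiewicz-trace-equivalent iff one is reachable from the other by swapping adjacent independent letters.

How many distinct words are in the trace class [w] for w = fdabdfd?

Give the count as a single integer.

13

piece 0:f — minimal
piece 1:d — minimal
piece 2:a rests on {0:f}
piece 3:b rests on {1:d, 2:a}
piece 4:d rests on {3:b}
piece 5:f rests on {2:a}
piece 6:d rests on {4:d}
minimal pieces: {0:f, 1:d}
ways to finish when only these pieces remain (= sum over removing one remaining piece with nothing left below it):
  1 left: {5}→1  {6}→1
  2 left: {4,6}→1  {5,6}→2
  3 left: {3,4,6}→1  {4,5,6}→3
  4 left: {1,3,4,6}→1  {3,4,5,6}→4
  5 left: {1,3,4,5,6}→5  {2,3,4,5,6}→4
  placing 0:f first → 9 extensions
  placing 1:d first → 4 extensions
total linear extensions = 13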